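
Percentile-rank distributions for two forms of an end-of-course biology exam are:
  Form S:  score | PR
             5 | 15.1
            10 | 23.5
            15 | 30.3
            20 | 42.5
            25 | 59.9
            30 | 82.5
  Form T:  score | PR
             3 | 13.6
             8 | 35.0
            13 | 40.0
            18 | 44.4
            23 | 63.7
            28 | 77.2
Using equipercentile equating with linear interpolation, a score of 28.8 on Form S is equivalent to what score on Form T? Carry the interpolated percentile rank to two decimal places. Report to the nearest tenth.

28.0

PR of 28.8 on Form S: 59.9 + (28.8 − 25)/(30 − 25) × (82.5 − 59.9) = 77.08
On Form T, PR 77.08 falls between score 23 (PR 63.7) and 28 (PR 77.2).
Interpolate: 23 + (77.08 − 63.7)/(77.2 − 63.7) × (28 − 23) = 28.0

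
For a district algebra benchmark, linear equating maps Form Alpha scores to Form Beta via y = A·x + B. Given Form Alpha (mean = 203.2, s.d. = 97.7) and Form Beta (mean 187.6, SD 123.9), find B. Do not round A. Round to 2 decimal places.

A = SD_Y / SD_X = 123.9 / 97.7 = 1.268168
B = M_Y − A·M_X = 187.6 − 1.268168 × 203.2 = -70.09

-70.09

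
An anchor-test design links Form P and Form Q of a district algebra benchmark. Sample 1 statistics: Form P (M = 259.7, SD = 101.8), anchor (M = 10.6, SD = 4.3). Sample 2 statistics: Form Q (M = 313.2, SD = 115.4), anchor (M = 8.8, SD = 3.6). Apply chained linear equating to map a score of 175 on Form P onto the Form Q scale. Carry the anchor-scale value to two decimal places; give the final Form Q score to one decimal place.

Form P → anchor (Sample 1): v = (4.3/101.8)(175 − 259.7) + 10.6 = 7.02
anchor → Form Q (Sample 2): y = (115.4/3.6)(7.02 − 8.8) + 313.2 = 256.1

256.1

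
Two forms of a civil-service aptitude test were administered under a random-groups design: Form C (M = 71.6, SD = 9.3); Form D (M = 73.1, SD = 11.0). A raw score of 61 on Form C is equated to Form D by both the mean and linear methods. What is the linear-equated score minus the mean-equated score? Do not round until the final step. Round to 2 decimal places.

-1.94

Mean-equated: 61 + (73.1 − 71.6) = 62.50
Linear-equated: (11.0/9.3)(61 − 71.6) + 73.1 = 60.562
Difference = 60.562 − 62.50 = -1.94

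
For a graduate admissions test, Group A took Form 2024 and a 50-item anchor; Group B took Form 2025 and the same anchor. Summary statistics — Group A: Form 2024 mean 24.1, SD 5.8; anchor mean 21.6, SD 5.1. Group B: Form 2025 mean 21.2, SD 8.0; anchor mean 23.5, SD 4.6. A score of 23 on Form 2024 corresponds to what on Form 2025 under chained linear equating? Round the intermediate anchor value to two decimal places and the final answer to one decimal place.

Form 2024 → anchor (Group A): v = (5.1/5.8)(23 − 24.1) + 21.6 = 20.63
anchor → Form 2025 (Group B): y = (8.0/4.6)(20.63 − 23.5) + 21.2 = 16.2

16.2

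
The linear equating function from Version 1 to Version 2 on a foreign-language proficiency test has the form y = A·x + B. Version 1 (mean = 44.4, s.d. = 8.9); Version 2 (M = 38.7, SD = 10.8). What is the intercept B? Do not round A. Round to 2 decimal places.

-15.18

A = SD_Y / SD_X = 10.8 / 8.9 = 1.213483
B = M_Y − A·M_X = 38.7 − 1.213483 × 44.4 = -15.18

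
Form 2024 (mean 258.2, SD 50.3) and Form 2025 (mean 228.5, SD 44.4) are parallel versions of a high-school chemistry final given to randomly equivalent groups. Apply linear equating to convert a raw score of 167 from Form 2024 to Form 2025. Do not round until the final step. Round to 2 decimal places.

Linear equating: y = (SD_Y/SD_X)(x − M_X) + M_Y
y = (44.4/50.3)(167 − 258.2) + 228.5
y = 0.882704 × -91.2 + 228.5 = -80.5026 + 228.5 = 148.00

148.00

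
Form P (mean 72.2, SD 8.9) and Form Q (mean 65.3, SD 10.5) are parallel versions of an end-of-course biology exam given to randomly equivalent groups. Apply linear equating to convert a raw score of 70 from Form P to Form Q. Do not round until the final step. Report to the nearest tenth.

62.7

Linear equating: y = (SD_Y/SD_X)(x − M_X) + M_Y
y = (10.5/8.9)(70 − 72.2) + 65.3
y = 1.179775 × -2.2 + 65.3 = -2.5955 + 65.3 = 62.7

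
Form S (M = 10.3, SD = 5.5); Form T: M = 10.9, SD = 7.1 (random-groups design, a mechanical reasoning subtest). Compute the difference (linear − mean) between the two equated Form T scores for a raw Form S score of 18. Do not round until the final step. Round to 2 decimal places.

Mean-equated: 18 + (10.9 − 10.3) = 18.60
Linear-equated: (7.1/5.5)(18 − 10.3) + 10.9 = 20.840
Difference = 20.840 − 18.60 = 2.24

2.24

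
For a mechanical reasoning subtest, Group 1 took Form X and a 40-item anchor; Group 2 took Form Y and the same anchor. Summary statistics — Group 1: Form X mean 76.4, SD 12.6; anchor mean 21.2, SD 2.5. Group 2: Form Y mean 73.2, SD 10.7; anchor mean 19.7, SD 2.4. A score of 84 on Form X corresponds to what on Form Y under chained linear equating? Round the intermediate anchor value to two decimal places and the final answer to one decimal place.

Form X → anchor (Group 1): v = (2.5/12.6)(84 − 76.4) + 21.2 = 22.71
anchor → Form Y (Group 2): y = (10.7/2.4)(22.71 − 19.7) + 73.2 = 86.6

86.6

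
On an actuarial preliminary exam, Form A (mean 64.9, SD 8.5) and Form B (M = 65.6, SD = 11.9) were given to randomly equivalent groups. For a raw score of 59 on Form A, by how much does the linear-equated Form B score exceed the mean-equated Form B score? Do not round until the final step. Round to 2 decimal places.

Mean-equated: 59 + (65.6 − 64.9) = 59.70
Linear-equated: (11.9/8.5)(59 − 64.9) + 65.6 = 57.340
Difference = 57.340 − 59.70 = -2.36

-2.36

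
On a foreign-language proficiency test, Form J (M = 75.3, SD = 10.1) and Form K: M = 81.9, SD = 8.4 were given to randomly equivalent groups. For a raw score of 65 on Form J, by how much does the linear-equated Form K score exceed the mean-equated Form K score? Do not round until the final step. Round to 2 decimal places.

1.73

Mean-equated: 65 + (81.9 − 75.3) = 71.60
Linear-equated: (8.4/10.1)(65 − 75.3) + 81.9 = 73.334
Difference = 73.334 − 71.60 = 1.73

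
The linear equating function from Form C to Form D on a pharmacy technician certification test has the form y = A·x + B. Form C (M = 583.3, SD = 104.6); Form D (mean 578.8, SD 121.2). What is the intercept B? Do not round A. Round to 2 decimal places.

A = SD_Y / SD_X = 121.2 / 104.6 = 1.158700
B = M_Y − A·M_X = 578.8 − 1.158700 × 583.3 = -97.07

-97.07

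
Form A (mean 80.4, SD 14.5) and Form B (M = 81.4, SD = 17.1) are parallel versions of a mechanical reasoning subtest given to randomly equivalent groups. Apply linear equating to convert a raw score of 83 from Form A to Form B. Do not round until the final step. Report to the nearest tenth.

84.5

Linear equating: y = (SD_Y/SD_X)(x − M_X) + M_Y
y = (17.1/14.5)(83 − 80.4) + 81.4
y = 1.179310 × 2.6 + 81.4 = 3.0662 + 81.4 = 84.5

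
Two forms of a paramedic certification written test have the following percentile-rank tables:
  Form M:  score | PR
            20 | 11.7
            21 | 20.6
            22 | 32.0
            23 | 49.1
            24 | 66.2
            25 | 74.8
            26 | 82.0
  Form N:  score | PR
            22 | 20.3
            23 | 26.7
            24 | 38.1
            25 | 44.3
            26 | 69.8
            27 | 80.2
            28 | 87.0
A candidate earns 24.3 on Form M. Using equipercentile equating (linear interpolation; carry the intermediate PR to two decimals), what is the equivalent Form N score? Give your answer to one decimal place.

PR of 24.3 on Form M: 66.2 + (24.3 − 24)/(25 − 24) × (74.8 − 66.2) = 68.78
On Form N, PR 68.78 falls between score 25 (PR 44.3) and 26 (PR 69.8).
Interpolate: 25 + (68.78 − 44.3)/(69.8 − 44.3) × (26 − 25) = 26.0

26.0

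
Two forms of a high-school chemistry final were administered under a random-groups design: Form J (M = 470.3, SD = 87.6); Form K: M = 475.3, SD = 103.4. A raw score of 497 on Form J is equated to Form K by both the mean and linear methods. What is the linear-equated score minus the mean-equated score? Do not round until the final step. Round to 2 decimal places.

4.82

Mean-equated: 497 + (475.3 − 470.3) = 502.00
Linear-equated: (103.4/87.6)(497 − 470.3) + 475.3 = 506.816
Difference = 506.816 − 502.00 = 4.82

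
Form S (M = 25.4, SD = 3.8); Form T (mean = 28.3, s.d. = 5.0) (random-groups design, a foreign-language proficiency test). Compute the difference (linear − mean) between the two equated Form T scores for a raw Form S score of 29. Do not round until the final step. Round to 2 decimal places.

Mean-equated: 29 + (28.3 − 25.4) = 31.90
Linear-equated: (5.0/3.8)(29 − 25.4) + 28.3 = 33.037
Difference = 33.037 − 31.90 = 1.14

1.14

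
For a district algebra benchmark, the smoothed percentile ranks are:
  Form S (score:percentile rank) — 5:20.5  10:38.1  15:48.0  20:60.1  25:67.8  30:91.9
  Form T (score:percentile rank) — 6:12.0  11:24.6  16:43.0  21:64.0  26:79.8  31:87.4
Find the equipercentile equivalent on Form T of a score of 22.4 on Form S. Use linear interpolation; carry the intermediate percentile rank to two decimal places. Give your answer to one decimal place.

PR of 22.4 on Form S: 60.1 + (22.4 − 20)/(25 − 20) × (67.8 − 60.1) = 63.80
On Form T, PR 63.80 falls between score 16 (PR 43.0) and 21 (PR 64.0).
Interpolate: 16 + (63.80 − 43.0)/(64.0 − 43.0) × (21 − 16) = 21.0

21.0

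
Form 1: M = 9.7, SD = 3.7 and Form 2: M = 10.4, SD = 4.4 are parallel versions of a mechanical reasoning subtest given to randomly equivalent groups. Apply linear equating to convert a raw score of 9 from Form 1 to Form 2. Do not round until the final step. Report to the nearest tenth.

9.6

Linear equating: y = (SD_Y/SD_X)(x − M_X) + M_Y
y = (4.4/3.7)(9 − 9.7) + 10.4
y = 1.189189 × -0.7 + 10.4 = -0.8324 + 10.4 = 9.6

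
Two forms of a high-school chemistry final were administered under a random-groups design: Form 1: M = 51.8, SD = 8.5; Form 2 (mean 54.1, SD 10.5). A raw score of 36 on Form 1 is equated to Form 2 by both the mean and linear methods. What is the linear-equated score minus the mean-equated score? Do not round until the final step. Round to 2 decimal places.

-3.72

Mean-equated: 36 + (54.1 − 51.8) = 38.30
Linear-equated: (10.5/8.5)(36 − 51.8) + 54.1 = 34.582
Difference = 34.582 − 38.30 = -3.72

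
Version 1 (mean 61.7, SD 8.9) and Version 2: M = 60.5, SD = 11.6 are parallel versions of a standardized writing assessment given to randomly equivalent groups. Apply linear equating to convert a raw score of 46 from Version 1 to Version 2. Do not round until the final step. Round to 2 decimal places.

Linear equating: y = (SD_Y/SD_X)(x − M_X) + M_Y
y = (11.6/8.9)(46 − 61.7) + 60.5
y = 1.303371 × -15.7 + 60.5 = -20.4629 + 60.5 = 40.04

40.04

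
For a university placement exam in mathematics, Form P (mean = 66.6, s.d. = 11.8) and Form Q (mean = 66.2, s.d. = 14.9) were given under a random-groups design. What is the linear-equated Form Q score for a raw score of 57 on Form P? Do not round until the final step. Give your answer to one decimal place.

54.1

Linear equating: y = (SD_Y/SD_X)(x − M_X) + M_Y
y = (14.9/11.8)(57 − 66.6) + 66.2
y = 1.262712 × -9.6 + 66.2 = -12.1220 + 66.2 = 54.1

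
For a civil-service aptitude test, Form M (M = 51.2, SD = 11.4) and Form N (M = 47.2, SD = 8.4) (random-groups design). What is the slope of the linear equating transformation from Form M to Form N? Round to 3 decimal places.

A = SD_Y / SD_X = 8.4 / 11.4 = 0.737

0.737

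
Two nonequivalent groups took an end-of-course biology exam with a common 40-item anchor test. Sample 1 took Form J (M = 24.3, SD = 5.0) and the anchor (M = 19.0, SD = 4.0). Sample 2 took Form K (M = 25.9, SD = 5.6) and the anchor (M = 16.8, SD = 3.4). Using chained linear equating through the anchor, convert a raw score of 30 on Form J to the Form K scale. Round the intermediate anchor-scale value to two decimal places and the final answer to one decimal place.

37.0

Form J → anchor (Sample 1): v = (4.0/5.0)(30 − 24.3) + 19.0 = 23.56
anchor → Form K (Sample 2): y = (5.6/3.4)(23.56 − 16.8) + 25.9 = 37.0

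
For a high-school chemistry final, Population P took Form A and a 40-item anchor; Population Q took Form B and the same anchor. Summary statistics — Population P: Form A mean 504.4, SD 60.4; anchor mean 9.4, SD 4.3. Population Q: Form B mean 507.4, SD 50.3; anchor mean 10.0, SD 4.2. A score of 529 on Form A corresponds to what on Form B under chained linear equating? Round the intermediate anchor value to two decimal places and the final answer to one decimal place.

521.2

Form A → anchor (Population P): v = (4.3/60.4)(529 − 504.4) + 9.4 = 11.15
anchor → Form B (Population Q): y = (50.3/4.2)(11.15 − 10.0) + 507.4 = 521.2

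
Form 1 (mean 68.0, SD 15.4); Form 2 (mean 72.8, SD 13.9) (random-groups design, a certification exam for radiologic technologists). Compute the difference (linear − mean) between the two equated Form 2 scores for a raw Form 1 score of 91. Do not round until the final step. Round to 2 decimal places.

Mean-equated: 91 + (72.8 − 68.0) = 95.80
Linear-equated: (13.9/15.4)(91 − 68.0) + 72.8 = 93.560
Difference = 93.560 − 95.80 = -2.24

-2.24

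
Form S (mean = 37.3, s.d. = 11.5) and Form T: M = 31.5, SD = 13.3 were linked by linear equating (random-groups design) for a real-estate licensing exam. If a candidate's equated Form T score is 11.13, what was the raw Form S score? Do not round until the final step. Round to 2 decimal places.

Invert y = (SD_Y/SD_X)(x − M_X) + M_Y:
x = (SD_X/SD_Y)(y − M_Y) + M_X = (11.5/13.3)(11.13 − 31.5) + 37.3
x = 0.864662 × -20.370 + 37.3 = 19.69

19.69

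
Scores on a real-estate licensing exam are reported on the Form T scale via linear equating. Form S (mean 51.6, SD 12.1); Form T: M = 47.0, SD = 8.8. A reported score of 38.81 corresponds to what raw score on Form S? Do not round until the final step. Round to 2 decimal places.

40.34

Invert y = (SD_Y/SD_X)(x − M_X) + M_Y:
x = (SD_X/SD_Y)(y − M_Y) + M_X = (12.1/8.8)(38.81 − 47.0) + 51.6
x = 1.375000 × -8.190 + 51.6 = 40.34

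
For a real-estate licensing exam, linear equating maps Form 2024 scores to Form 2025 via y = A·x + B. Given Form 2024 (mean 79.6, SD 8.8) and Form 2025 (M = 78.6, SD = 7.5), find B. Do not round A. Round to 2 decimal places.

10.76

A = SD_Y / SD_X = 7.5 / 8.8 = 0.852273
B = M_Y − A·M_X = 78.6 − 0.852273 × 79.6 = 10.76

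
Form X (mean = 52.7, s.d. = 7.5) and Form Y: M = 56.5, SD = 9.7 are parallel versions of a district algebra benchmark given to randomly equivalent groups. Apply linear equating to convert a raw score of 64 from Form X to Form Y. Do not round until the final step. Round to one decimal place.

71.1

Linear equating: y = (SD_Y/SD_X)(x − M_X) + M_Y
y = (9.7/7.5)(64 − 52.7) + 56.5
y = 1.293333 × 11.3 + 56.5 = 14.6147 + 56.5 = 71.1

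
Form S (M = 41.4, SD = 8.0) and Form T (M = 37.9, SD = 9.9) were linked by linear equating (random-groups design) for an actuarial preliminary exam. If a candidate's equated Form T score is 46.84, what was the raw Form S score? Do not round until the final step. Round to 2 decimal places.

48.62

Invert y = (SD_Y/SD_X)(x − M_X) + M_Y:
x = (SD_X/SD_Y)(y − M_Y) + M_X = (8.0/9.9)(46.84 − 37.9) + 41.4
x = 0.808081 × 8.940 + 41.4 = 48.62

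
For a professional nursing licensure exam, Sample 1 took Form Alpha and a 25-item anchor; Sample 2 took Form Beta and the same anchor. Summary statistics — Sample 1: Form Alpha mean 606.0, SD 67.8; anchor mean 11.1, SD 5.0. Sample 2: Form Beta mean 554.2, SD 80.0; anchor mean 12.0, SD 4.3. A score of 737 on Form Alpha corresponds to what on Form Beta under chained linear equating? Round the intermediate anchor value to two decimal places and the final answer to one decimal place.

717.2

Form Alpha → anchor (Sample 1): v = (5.0/67.8)(737 − 606.0) + 11.1 = 20.76
anchor → Form Beta (Sample 2): y = (80.0/4.3)(20.76 − 12.0) + 554.2 = 717.2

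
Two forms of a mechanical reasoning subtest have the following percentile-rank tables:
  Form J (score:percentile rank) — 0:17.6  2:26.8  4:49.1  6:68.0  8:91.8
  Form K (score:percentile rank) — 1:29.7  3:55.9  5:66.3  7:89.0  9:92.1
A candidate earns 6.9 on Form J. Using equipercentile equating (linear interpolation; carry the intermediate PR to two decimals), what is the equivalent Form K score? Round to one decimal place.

6.1

PR of 6.9 on Form J: 68.0 + (6.9 − 6)/(8 − 6) × (91.8 − 68.0) = 78.71
On Form K, PR 78.71 falls between score 5 (PR 66.3) and 7 (PR 89.0).
Interpolate: 5 + (78.71 − 66.3)/(89.0 − 66.3) × (7 − 5) = 6.1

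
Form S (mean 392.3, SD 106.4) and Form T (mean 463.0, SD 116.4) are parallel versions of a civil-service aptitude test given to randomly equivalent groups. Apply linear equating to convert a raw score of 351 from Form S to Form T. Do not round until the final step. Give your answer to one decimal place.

417.8

Linear equating: y = (SD_Y/SD_X)(x − M_X) + M_Y
y = (116.4/106.4)(351 − 392.3) + 463.0
y = 1.093985 × -41.3 + 463.0 = -45.1816 + 463.0 = 417.8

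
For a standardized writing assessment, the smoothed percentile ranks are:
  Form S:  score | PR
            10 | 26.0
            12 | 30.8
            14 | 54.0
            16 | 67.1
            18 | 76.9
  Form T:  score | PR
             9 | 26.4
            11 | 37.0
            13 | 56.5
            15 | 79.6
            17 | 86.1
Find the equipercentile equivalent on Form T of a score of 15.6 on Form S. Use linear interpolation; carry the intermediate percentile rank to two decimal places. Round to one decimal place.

13.7

PR of 15.6 on Form S: 54.0 + (15.6 − 14)/(16 − 14) × (67.1 − 54.0) = 64.48
On Form T, PR 64.48 falls between score 13 (PR 56.5) and 15 (PR 79.6).
Interpolate: 13 + (64.48 − 56.5)/(79.6 − 56.5) × (15 − 13) = 13.7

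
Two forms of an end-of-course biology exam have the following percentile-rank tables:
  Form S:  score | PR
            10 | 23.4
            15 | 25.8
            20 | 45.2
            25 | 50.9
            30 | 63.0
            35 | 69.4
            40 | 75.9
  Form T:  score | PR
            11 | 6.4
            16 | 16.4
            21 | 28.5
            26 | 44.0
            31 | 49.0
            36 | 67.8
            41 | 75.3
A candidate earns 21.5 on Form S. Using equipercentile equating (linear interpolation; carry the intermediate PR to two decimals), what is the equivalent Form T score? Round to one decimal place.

28.9

PR of 21.5 on Form S: 45.2 + (21.5 − 20)/(25 − 20) × (50.9 − 45.2) = 46.91
On Form T, PR 46.91 falls between score 26 (PR 44.0) and 31 (PR 49.0).
Interpolate: 26 + (46.91 − 44.0)/(49.0 − 44.0) × (31 − 26) = 28.9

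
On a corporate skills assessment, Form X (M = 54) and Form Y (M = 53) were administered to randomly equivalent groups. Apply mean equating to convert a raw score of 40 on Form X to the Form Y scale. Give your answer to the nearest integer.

Mean equating: y = x + (M_Y − M_X) = 40 + (53 − 54) = 39

39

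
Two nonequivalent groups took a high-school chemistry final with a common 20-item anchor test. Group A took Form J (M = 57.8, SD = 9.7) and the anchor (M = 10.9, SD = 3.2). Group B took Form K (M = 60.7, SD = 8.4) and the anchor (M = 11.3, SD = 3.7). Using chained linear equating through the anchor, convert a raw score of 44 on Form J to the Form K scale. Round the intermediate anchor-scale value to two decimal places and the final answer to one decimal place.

Form J → anchor (Group A): v = (3.2/9.7)(44 − 57.8) + 10.9 = 6.35
anchor → Form K (Group B): y = (8.4/3.7)(6.35 − 11.3) + 60.7 = 49.5

49.5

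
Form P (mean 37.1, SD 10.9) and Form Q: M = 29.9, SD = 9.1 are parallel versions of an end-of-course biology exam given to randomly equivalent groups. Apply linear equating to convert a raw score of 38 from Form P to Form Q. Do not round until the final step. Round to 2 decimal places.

Linear equating: y = (SD_Y/SD_X)(x − M_X) + M_Y
y = (9.1/10.9)(38 − 37.1) + 29.9
y = 0.834862 × 0.9 + 29.9 = 0.7514 + 29.9 = 30.65

30.65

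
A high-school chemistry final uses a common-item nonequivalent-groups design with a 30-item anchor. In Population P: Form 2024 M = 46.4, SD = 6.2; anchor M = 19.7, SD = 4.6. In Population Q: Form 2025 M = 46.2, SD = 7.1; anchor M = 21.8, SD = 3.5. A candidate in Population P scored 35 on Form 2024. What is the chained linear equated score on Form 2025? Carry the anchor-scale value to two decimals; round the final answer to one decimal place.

24.8

Form 2024 → anchor (Population P): v = (4.6/6.2)(35 − 46.4) + 19.7 = 11.24
anchor → Form 2025 (Population Q): y = (7.1/3.5)(11.24 − 21.8) + 46.2 = 24.8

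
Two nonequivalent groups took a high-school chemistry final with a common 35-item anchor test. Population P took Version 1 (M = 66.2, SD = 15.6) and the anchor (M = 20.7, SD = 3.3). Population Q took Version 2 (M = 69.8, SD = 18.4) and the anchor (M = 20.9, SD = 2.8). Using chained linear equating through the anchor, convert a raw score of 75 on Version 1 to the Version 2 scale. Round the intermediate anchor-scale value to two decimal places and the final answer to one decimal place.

Version 1 → anchor (Population P): v = (3.3/15.6)(75 − 66.2) + 20.7 = 22.56
anchor → Version 2 (Population Q): y = (18.4/2.8)(22.56 − 20.9) + 69.8 = 80.7

80.7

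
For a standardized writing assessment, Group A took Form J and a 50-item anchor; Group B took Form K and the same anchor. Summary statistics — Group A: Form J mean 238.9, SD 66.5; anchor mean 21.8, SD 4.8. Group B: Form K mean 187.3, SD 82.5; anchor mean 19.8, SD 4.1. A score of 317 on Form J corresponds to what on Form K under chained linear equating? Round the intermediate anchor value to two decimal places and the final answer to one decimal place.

341.0

Form J → anchor (Group A): v = (4.8/66.5)(317 − 238.9) + 21.8 = 27.44
anchor → Form K (Group B): y = (82.5/4.1)(27.44 − 19.8) + 187.3 = 341.0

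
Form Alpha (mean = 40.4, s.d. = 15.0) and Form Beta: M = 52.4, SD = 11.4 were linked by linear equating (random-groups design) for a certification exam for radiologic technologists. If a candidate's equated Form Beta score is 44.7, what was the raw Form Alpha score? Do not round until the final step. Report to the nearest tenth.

30.3

Invert y = (SD_Y/SD_X)(x − M_X) + M_Y:
x = (SD_X/SD_Y)(y − M_Y) + M_X = (15.0/11.4)(44.7 − 52.4) + 40.4
x = 1.315789 × -7.700 + 40.4 = 30.3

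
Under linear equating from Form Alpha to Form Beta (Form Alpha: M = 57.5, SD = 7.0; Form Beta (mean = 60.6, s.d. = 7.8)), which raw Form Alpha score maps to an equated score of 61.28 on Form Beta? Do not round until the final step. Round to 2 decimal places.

58.11

Invert y = (SD_Y/SD_X)(x − M_X) + M_Y:
x = (SD_X/SD_Y)(y − M_Y) + M_X = (7.0/7.8)(61.28 − 60.6) + 57.5
x = 0.897436 × 0.680 + 57.5 = 58.11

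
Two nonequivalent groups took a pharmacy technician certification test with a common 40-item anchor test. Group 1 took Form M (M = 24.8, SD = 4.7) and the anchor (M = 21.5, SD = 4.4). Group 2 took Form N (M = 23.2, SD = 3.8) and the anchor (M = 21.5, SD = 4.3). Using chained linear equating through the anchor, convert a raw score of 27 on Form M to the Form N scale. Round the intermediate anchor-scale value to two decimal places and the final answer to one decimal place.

25.0

Form M → anchor (Group 1): v = (4.4/4.7)(27 − 24.8) + 21.5 = 23.56
anchor → Form N (Group 2): y = (3.8/4.3)(23.56 − 21.5) + 23.2 = 25.0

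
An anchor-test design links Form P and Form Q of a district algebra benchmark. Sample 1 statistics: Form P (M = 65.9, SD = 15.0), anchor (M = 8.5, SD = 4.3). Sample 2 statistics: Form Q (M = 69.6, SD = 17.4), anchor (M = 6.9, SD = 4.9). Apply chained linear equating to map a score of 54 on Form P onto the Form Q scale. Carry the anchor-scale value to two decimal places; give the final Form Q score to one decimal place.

63.2

Form P → anchor (Sample 1): v = (4.3/15.0)(54 − 65.9) + 8.5 = 5.09
anchor → Form Q (Sample 2): y = (17.4/4.9)(5.09 − 6.9) + 69.6 = 63.2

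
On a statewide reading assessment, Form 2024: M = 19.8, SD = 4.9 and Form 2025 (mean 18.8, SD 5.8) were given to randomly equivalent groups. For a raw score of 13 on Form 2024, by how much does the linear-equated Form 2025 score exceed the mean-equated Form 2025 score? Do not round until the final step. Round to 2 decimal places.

-1.25

Mean-equated: 13 + (18.8 − 19.8) = 12.00
Linear-equated: (5.8/4.9)(13 − 19.8) + 18.8 = 10.751
Difference = 10.751 − 12.00 = -1.25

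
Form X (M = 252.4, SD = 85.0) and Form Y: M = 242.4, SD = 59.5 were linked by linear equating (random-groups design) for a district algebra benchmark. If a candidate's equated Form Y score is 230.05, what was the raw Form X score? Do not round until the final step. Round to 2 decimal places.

234.76

Invert y = (SD_Y/SD_X)(x − M_X) + M_Y:
x = (SD_X/SD_Y)(y − M_Y) + M_X = (85.0/59.5)(230.05 − 242.4) + 252.4
x = 1.428571 × -12.350 + 252.4 = 234.76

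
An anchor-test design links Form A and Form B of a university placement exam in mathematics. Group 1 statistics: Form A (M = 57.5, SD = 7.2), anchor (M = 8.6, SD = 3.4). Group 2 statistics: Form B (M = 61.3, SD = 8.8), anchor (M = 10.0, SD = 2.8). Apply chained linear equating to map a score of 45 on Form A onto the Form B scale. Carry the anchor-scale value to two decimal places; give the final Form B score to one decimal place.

38.4

Form A → anchor (Group 1): v = (3.4/7.2)(45 − 57.5) + 8.6 = 2.70
anchor → Form B (Group 2): y = (8.8/2.8)(2.70 − 10.0) + 61.3 = 38.4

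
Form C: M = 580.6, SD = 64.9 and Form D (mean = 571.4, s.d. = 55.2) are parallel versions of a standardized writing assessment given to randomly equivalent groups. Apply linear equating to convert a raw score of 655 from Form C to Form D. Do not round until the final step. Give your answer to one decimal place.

634.7

Linear equating: y = (SD_Y/SD_X)(x − M_X) + M_Y
y = (55.2/64.9)(655 − 580.6) + 571.4
y = 0.850539 × 74.4 + 571.4 = 63.2801 + 571.4 = 634.7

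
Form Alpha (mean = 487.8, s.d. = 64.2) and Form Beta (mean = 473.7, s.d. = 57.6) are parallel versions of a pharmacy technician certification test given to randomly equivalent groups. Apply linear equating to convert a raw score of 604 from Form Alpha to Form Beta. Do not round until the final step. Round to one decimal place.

578.0

Linear equating: y = (SD_Y/SD_X)(x − M_X) + M_Y
y = (57.6/64.2)(604 − 487.8) + 473.7
y = 0.897196 × 116.2 + 473.7 = 104.2542 + 473.7 = 578.0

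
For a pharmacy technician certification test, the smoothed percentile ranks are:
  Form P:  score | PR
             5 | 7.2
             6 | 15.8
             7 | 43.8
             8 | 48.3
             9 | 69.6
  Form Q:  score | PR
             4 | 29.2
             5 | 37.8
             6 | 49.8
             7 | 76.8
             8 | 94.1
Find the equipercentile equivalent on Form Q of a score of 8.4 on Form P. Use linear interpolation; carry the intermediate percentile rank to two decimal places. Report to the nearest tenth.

6.3

PR of 8.4 on Form P: 48.3 + (8.4 − 8)/(9 − 8) × (69.6 − 48.3) = 56.82
On Form Q, PR 56.82 falls between score 6 (PR 49.8) and 7 (PR 76.8).
Interpolate: 6 + (56.82 − 49.8)/(76.8 − 49.8) × (7 − 6) = 6.3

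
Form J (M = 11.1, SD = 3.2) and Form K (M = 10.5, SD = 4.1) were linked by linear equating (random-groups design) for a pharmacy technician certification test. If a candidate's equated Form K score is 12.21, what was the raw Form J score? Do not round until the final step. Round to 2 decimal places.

12.43

Invert y = (SD_Y/SD_X)(x − M_X) + M_Y:
x = (SD_X/SD_Y)(y − M_Y) + M_X = (3.2/4.1)(12.21 − 10.5) + 11.1
x = 0.780488 × 1.710 + 11.1 = 12.43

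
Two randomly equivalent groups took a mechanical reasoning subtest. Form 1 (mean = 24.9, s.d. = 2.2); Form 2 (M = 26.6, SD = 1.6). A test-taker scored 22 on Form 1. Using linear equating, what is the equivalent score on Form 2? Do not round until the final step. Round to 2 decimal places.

Linear equating: y = (SD_Y/SD_X)(x − M_X) + M_Y
y = (1.6/2.2)(22 − 24.9) + 26.6
y = 0.727273 × -2.9 + 26.6 = -2.1091 + 26.6 = 24.49

24.49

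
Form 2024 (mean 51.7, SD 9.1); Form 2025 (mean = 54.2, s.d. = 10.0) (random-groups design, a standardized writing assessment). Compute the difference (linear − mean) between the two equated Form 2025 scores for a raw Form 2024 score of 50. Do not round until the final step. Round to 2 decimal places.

-0.17

Mean-equated: 50 + (54.2 − 51.7) = 52.50
Linear-equated: (10.0/9.1)(50 − 51.7) + 54.2 = 52.332
Difference = 52.332 − 52.50 = -0.17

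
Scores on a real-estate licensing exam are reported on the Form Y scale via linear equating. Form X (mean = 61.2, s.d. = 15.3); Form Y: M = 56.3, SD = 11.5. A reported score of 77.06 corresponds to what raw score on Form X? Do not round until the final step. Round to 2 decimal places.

88.82

Invert y = (SD_Y/SD_X)(x − M_X) + M_Y:
x = (SD_X/SD_Y)(y − M_Y) + M_X = (15.3/11.5)(77.06 − 56.3) + 61.2
x = 1.330435 × 20.760 + 61.2 = 88.82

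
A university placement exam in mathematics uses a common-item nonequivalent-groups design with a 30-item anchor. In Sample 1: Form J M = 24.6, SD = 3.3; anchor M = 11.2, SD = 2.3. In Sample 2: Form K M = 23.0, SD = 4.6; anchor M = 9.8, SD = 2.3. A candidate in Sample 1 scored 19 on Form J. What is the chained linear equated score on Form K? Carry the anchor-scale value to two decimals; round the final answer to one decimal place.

Form J → anchor (Sample 1): v = (2.3/3.3)(19 − 24.6) + 11.2 = 7.30
anchor → Form K (Sample 2): y = (4.6/2.3)(7.30 − 9.8) + 23.0 = 18.0

18.0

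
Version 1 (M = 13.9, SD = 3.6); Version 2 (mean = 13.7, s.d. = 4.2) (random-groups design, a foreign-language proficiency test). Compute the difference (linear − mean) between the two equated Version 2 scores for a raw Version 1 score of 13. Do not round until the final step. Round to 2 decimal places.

Mean-equated: 13 + (13.7 − 13.9) = 12.80
Linear-equated: (4.2/3.6)(13 − 13.9) + 13.7 = 12.650
Difference = 12.650 − 12.80 = -0.15

-0.15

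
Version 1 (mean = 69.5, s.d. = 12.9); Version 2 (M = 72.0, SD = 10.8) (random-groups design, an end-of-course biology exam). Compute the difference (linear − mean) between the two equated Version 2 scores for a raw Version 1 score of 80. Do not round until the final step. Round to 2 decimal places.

Mean-equated: 80 + (72.0 − 69.5) = 82.50
Linear-equated: (10.8/12.9)(80 − 69.5) + 72.0 = 80.791
Difference = 80.791 − 82.50 = -1.71

-1.71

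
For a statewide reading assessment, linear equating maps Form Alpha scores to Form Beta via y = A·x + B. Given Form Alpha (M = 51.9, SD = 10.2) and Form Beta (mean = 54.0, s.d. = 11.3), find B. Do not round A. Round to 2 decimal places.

-3.50

A = SD_Y / SD_X = 11.3 / 10.2 = 1.107843
B = M_Y − A·M_X = 54.0 − 1.107843 × 51.9 = -3.50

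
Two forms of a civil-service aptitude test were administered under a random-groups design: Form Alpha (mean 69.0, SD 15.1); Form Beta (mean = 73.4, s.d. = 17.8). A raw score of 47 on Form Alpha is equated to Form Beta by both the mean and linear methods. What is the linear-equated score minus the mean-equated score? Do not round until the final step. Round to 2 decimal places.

-3.93

Mean-equated: 47 + (73.4 − 69.0) = 51.40
Linear-equated: (17.8/15.1)(47 − 69.0) + 73.4 = 47.466
Difference = 47.466 − 51.40 = -3.93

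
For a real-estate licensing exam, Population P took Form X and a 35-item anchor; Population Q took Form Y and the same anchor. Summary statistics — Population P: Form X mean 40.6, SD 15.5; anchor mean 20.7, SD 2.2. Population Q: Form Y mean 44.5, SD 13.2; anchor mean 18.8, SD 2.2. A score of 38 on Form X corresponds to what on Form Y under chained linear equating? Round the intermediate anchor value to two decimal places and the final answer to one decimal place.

53.7

Form X → anchor (Population P): v = (2.2/15.5)(38 − 40.6) + 20.7 = 20.33
anchor → Form Y (Population Q): y = (13.2/2.2)(20.33 − 18.8) + 44.5 = 53.7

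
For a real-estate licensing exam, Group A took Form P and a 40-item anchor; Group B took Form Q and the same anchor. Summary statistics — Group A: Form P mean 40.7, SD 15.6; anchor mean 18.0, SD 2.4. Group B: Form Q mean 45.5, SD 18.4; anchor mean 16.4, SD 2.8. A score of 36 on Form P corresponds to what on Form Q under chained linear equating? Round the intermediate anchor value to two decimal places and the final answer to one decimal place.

51.3

Form P → anchor (Group A): v = (2.4/15.6)(36 − 40.7) + 18.0 = 17.28
anchor → Form Q (Group B): y = (18.4/2.8)(17.28 − 16.4) + 45.5 = 51.3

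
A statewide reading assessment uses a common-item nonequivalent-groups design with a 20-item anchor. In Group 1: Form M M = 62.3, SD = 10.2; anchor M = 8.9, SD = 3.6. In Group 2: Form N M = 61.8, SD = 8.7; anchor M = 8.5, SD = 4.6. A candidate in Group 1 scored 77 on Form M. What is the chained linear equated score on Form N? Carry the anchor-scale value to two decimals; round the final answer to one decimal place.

72.4

Form M → anchor (Group 1): v = (3.6/10.2)(77 − 62.3) + 8.9 = 14.09
anchor → Form N (Group 2): y = (8.7/4.6)(14.09 − 8.5) + 61.8 = 72.4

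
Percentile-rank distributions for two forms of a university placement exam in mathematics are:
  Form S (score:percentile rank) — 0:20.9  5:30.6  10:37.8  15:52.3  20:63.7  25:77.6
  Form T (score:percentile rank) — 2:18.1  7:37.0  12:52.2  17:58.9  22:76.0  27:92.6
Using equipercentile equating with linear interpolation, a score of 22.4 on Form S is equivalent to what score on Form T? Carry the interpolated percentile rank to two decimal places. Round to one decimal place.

20.4

PR of 22.4 on Form S: 63.7 + (22.4 − 20)/(25 − 20) × (77.6 − 63.7) = 70.37
On Form T, PR 70.37 falls between score 17 (PR 58.9) and 22 (PR 76.0).
Interpolate: 17 + (70.37 − 58.9)/(76.0 − 58.9) × (22 − 17) = 20.4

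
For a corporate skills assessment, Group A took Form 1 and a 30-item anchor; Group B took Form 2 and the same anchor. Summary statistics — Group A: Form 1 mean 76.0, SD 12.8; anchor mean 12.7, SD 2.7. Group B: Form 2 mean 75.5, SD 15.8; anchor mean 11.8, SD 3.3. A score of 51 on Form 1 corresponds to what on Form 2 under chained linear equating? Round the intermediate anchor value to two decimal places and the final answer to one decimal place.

Form 1 → anchor (Group A): v = (2.7/12.8)(51 − 76.0) + 12.7 = 7.43
anchor → Form 2 (Group B): y = (15.8/3.3)(7.43 − 11.8) + 75.5 = 54.6

54.6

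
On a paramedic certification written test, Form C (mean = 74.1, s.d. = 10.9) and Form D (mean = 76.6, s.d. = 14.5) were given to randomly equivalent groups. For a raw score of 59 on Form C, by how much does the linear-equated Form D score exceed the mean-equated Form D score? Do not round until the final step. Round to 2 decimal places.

-4.99

Mean-equated: 59 + (76.6 − 74.1) = 61.50
Linear-equated: (14.5/10.9)(59 − 74.1) + 76.6 = 56.513
Difference = 56.513 − 61.50 = -4.99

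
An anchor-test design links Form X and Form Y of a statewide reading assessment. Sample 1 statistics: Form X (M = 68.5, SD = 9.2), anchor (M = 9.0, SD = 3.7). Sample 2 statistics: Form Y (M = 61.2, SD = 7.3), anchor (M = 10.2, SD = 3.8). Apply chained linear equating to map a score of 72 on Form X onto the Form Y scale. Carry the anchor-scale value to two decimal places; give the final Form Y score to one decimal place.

Form X → anchor (Sample 1): v = (3.7/9.2)(72 − 68.5) + 9.0 = 10.41
anchor → Form Y (Sample 2): y = (7.3/3.8)(10.41 − 10.2) + 61.2 = 61.6

61.6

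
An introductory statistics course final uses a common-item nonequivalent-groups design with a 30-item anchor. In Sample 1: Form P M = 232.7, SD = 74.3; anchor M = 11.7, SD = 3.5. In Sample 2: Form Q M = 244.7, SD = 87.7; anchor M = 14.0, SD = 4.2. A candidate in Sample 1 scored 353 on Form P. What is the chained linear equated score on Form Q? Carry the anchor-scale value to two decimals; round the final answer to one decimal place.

Form P → anchor (Sample 1): v = (3.5/74.3)(353 − 232.7) + 11.7 = 17.37
anchor → Form Q (Sample 2): y = (87.7/4.2)(17.37 − 14.0) + 244.7 = 315.1

315.1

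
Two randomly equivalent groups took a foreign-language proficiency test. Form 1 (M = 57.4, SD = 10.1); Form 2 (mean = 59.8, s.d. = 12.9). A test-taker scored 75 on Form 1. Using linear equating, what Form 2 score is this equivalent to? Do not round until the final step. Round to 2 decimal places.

82.28

Linear equating: y = (SD_Y/SD_X)(x − M_X) + M_Y
y = (12.9/10.1)(75 − 57.4) + 59.8
y = 1.277228 × 17.6 + 59.8 = 22.4792 + 59.8 = 82.28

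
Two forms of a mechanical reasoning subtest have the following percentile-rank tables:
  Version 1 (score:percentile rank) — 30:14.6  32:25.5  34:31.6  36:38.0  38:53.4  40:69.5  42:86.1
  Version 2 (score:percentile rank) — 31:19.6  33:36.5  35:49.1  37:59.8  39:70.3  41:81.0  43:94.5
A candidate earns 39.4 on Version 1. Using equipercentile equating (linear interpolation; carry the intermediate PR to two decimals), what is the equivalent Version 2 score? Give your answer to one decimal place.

37.9

PR of 39.4 on Version 1: 53.4 + (39.4 − 38)/(40 − 38) × (69.5 − 53.4) = 64.67
On Version 2, PR 64.67 falls between score 37 (PR 59.8) and 39 (PR 70.3).
Interpolate: 37 + (64.67 − 59.8)/(70.3 − 59.8) × (39 − 37) = 37.9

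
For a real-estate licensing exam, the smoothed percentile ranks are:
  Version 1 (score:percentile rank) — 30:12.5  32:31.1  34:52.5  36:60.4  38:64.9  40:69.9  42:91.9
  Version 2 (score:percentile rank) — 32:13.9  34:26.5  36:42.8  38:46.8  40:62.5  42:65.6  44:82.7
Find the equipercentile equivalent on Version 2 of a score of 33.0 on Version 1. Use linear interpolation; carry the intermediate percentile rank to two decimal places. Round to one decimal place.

PR of 33.0 on Version 1: 31.1 + (33.0 − 32)/(34 − 32) × (52.5 − 31.1) = 41.80
On Version 2, PR 41.80 falls between score 34 (PR 26.5) and 36 (PR 42.8).
Interpolate: 34 + (41.80 − 26.5)/(42.8 − 26.5) × (36 − 34) = 35.9

35.9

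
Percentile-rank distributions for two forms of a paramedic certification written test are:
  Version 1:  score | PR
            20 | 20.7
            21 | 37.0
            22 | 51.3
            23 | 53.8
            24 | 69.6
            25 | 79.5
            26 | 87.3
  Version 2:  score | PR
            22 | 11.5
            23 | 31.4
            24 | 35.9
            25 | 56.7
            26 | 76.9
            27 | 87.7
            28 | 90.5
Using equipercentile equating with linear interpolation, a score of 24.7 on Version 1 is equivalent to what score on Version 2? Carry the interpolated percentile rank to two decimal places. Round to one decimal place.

PR of 24.7 on Version 1: 69.6 + (24.7 − 24)/(25 − 24) × (79.5 − 69.6) = 76.53
On Version 2, PR 76.53 falls between score 25 (PR 56.7) and 26 (PR 76.9).
Interpolate: 25 + (76.53 − 56.7)/(76.9 − 56.7) × (26 − 25) = 26.0

26.0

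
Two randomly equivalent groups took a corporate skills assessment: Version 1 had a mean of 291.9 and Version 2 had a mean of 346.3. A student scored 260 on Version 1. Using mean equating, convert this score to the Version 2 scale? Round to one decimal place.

314.4

Mean equating: y = x + (M_Y − M_X) = 260 + (346.3 − 291.9) = 314.4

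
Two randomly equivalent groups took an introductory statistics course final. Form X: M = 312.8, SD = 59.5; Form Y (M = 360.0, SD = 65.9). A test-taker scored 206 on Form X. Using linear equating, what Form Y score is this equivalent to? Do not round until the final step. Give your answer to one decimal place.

241.7

Linear equating: y = (SD_Y/SD_X)(x − M_X) + M_Y
y = (65.9/59.5)(206 − 312.8) + 360.0
y = 1.107563 × -106.8 + 360.0 = -118.2877 + 360.0 = 241.7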